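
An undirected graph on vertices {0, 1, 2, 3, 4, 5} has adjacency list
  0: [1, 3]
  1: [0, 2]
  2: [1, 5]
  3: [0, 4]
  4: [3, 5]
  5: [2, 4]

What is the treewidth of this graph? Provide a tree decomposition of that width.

The largest bag has 3 vertices, giving width 2; this decomposition certifies tw(G) ≤ 2. The edges 4–3–0–1–2–5–4 form a cycle, so G is not a tree and its treewidth is at least 2. Therefore the treewidth is 2.

Treewidth 2.
Bags: B1 = {0, 3, 4}  B2 = {0, 1, 4}  B3 = {1, 2, 4}  B4 = {2, 4, 5}
Tree: B1–B2, B2–B3, B3–B4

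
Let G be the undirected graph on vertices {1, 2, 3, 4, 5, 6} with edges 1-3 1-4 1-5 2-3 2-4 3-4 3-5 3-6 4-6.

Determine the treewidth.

A width-2 tree decomposition is:
Bags: B1 = {3, 4, 6}  B2 = {1, 3, 4}  B3 = {2, 3, 4}  B4 = {1, 3, 5}
Tree: B1–B2, B2–B3, B2–B4
Each bag holds 3 vertices, so the decomposition has width 2, which upper-bounds the treewidth. On the other hand G contains the 3-clique {1, 3, 4}. A clique must lie in a single bag of any decomposition, so no decomposition can have width below 2. Hence tw(G) = 2 exactly.

2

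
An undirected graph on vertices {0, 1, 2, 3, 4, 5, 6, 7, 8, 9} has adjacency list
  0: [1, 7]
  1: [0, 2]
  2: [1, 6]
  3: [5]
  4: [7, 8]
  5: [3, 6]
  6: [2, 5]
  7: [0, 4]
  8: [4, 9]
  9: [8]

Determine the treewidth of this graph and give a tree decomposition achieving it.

The largest bag has 2 vertices, giving width 1; this decomposition certifies tw(G) ≤ 1. Any graph with an edge has treewidth ≥ 1, and G has the edge 9–8. The upper and lower bounds meet at 1, so that is the treewidth.

Treewidth 1.
Bags: B1 = {8, 9}  B2 = {4, 8}  B3 = {4, 7}  B4 = {0, 7}  B5 = {0, 1}  B6 = {1, 2}  B7 = {2, 6}  B8 = {5, 6}  B9 = {3, 5}
Tree: B1–B2, B2–B3, B3–B4, B4–B5, B5–B6, B6–B7, B7–B8, B8–B9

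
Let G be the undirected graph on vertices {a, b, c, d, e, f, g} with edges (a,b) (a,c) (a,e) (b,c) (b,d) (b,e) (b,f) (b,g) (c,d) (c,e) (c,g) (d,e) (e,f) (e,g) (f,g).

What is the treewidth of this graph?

A width-3 tree decomposition is:
Bags: B1 = {a, b, c, e}  B2 = {b, c, e, g}  B3 = {b, e, f, g}  B4 = {b, c, d, e}
Tree: B1–B2, B2–B3, B1–B4
The largest bag has 4 vertices, giving width 3; this decomposition certifies tw(G) ≤ 3. On the other hand G contains the 4-clique {b, c, d, e}. A clique must lie in a single bag of any decomposition, so no decomposition can have width below 3. Combining the bounds, tw(G) = 3.

3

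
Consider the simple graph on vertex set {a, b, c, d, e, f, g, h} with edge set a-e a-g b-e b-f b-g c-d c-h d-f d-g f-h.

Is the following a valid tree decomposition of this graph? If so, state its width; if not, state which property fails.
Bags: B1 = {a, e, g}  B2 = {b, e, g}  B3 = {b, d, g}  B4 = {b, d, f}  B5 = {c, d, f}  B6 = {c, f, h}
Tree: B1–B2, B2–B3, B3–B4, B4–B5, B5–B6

Yes; width 2.

Every vertex of G appears in some bag (union = {a, b, c, d, e, f, g, h}); every edge is covered by a bag; and for each vertex v the set of bags containing v is connected in the bag tree. The decomposition is therefore valid. The largest bag has 3 vertices, so the width is 2.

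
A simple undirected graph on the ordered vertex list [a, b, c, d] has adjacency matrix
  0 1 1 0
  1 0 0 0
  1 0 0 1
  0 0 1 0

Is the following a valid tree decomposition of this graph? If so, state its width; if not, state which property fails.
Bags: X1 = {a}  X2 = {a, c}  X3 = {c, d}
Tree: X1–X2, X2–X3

A tree decomposition must satisfy three properties: every vertex lies in some bag; for every edge, both endpoints lie together in some bag; and for every vertex, the bags containing it form a connected subtree. Here vertex b appears in no bag, so the decomposition is invalid.

No — vertex b appears in no bag.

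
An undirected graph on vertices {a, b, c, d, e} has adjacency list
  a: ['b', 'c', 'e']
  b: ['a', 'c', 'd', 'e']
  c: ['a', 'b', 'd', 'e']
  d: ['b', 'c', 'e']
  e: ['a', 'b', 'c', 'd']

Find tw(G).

3

A width-3 tree decomposition is:
Bags: B1 = {b, c, d, e}  B2 = {a, b, c, e}
Tree: B1–B2
Each bag holds 4 vertices, so the decomposition has width 3, which upper-bounds the treewidth. On the other hand G contains the 4-clique {b, c, d, e}. A clique must lie in a single bag of any decomposition, so no decomposition can have width below 3. Hence tw(G) = 3 exactly.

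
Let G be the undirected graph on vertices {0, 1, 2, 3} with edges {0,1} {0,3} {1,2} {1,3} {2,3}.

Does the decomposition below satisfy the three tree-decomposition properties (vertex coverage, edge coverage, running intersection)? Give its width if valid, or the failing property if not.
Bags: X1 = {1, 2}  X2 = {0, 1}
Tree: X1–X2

A tree decomposition must satisfy three properties: every vertex lies in some bag; for every edge, both endpoints lie together in some bag; and for every vertex, the bags containing it form a connected subtree. Here vertex 3 appears in no bag, so the decomposition is invalid.

No — vertex 3 appears in no bag.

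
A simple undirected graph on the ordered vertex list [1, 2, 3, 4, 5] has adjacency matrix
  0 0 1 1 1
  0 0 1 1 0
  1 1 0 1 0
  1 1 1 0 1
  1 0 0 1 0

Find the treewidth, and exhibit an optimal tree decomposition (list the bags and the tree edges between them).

Treewidth 2.
Bags: B1 = {2, 3, 4}  B2 = {1, 3, 4}  B3 = {1, 4, 5}
Tree: B1–B2, B2–B3

Each bag holds 3 vertices, so the decomposition has width 2, which upper-bounds the treewidth. Conversely, {1, 3, 4} is a clique of size 3, and the vertices of any clique must share a bag in every tree decomposition; so some bag has ≥ 3 vertices and tw(G) ≥ 2. Combining the bounds, tw(G) = 2.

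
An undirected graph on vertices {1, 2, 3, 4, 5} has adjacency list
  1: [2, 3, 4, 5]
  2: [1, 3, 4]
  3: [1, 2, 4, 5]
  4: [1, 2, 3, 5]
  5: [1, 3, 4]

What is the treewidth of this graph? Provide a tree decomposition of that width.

Treewidth 3.
Bags: B1 = {1, 2, 3, 4}  B2 = {1, 3, 4, 5}
Tree: B1–B2

Every bag has size at most 4, so the width is 4 − 1 = 3 and tw(G) ≤ 3. For the lower bound, the 4 vertices {1, 2, 3, 4} are pairwise adjacent, and any tree decomposition puts a clique entirely inside one bag — forcing width ≥ 3. Therefore the treewidth is 3.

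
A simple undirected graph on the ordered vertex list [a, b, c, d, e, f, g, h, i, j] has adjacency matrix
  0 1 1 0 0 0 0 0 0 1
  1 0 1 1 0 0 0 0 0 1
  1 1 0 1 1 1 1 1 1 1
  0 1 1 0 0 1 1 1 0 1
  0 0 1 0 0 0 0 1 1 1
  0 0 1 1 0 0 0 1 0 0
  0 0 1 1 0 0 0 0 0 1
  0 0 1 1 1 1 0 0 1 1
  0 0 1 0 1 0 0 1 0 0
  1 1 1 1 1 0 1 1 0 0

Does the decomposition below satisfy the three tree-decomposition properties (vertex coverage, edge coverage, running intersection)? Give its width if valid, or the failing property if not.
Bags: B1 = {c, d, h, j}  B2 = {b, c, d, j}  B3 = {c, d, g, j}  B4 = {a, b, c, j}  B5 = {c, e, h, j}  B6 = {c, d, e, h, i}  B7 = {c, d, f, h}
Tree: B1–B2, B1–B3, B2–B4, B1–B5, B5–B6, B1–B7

A tree decomposition must satisfy three properties: every vertex lies in some bag; for every edge, both endpoints lie together in some bag; and for every vertex, the bags containing it form a connected subtree. Here bags containing vertex d are not connected in the tree, so the decomposition is invalid.

No — bags containing vertex d are not connected in the tree.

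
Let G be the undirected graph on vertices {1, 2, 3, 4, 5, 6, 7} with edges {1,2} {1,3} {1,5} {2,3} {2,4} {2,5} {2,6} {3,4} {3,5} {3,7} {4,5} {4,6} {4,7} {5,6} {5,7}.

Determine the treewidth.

3

A width-3 tree decomposition is:
Bags: B1 = {3, 4, 5, 7}  B2 = {2, 3, 4, 5}  B3 = {2, 4, 5, 6}  B4 = {1, 2, 3, 5}
Tree: B1–B2, B2–B3, B2–B4
Each bag holds 4 vertices, so the decomposition has width 3, which upper-bounds the treewidth. Conversely, {1, 2, 3, 5} is a clique of size 4, and the vertices of any clique must share a bag in every tree decomposition; so some bag has ≥ 4 vertices and tw(G) ≥ 3. The upper and lower bounds meet at 3, so that is the treewidth.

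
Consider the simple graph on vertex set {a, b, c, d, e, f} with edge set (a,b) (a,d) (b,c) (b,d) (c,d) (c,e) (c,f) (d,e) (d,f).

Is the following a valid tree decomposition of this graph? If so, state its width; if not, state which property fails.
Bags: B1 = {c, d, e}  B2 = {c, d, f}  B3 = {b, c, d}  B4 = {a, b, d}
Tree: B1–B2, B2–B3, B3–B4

Vertex coverage: the bags together contain {a, b, c, d, e, f}, the full vertex set. Edge coverage: each edge of G has both endpoints in at least one bag. Running intersection: for every vertex, the bags containing it form a connected subtree. All three properties hold, so this is a valid tree decomposition of width max|bag| − 1 = 2, and hence tw(G) ≤ 2.

Yes; width 2.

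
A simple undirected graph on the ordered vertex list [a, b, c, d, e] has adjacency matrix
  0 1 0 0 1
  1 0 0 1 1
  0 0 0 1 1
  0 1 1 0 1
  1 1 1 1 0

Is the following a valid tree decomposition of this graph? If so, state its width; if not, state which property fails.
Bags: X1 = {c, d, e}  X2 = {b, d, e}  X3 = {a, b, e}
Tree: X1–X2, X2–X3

Yes; width 2.

Every vertex of G appears in some bag (union = {a, b, c, d, e}); every edge is covered by a bag; and for each vertex v the set of bags containing v is connected in the bag tree. The decomposition is therefore valid. The largest bag has 3 vertices, so the width is 2.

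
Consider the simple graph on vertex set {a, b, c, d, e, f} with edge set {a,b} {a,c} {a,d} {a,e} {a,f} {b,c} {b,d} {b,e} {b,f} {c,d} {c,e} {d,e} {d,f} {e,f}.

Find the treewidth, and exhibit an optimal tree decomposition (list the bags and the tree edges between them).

Each bag holds 5 vertices, so the decomposition has width 4, which upper-bounds the treewidth. On the other hand G contains the 5-clique {a, b, c, d, e}. A clique must lie in a single bag of any decomposition, so no decomposition can have width below 4. Hence tw(G) = 4 exactly.

Treewidth 4.
One optimal decomposition is:
Bags: B1 = {a, b, c, d, e}  B2 = {a, b, d, e, f}
Tree: B1–B2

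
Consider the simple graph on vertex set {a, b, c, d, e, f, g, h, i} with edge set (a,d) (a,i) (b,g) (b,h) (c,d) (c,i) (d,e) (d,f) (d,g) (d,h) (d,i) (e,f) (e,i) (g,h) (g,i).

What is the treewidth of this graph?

2

A width-2 tree decomposition is:
Bags: B1 = {d, g, h}  B2 = {d, g, i}  B3 = {d, e, i}  B4 = {d, e, f}  B5 = {b, g, h}  B6 = {c, d, i}  B7 = {a, d, i}
Tree: B1–B2, B2–B3, B3–B4, B1–B5, B2–B6, B2–B7
Every bag has size at most 3, so the width is 3 − 1 = 2 and tw(G) ≤ 2. Conversely, {d, g, h} is a clique of size 3, and the vertices of any clique must share a bag in every tree decomposition; so some bag has ≥ 3 vertices and tw(G) ≥ 2. The upper and lower bounds meet at 2, so that is the treewidth.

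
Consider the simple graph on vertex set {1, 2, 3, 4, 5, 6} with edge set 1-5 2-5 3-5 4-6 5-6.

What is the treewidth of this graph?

A width-1 tree decomposition is:
Bags: B1 = {1, 5}  B2 = {2, 5}  B3 = {3, 5}  B4 = {5, 6}  B5 = {4, 6}
Tree: B1–B2, B1–B3, B3–B4, B4–B5
The largest bag has 2 vertices, giving width 1; this decomposition certifies tw(G) ≤ 1. Any graph with an edge has treewidth ≥ 1, and G has the edge 1–5. Combining the bounds, tw(G) = 1.

1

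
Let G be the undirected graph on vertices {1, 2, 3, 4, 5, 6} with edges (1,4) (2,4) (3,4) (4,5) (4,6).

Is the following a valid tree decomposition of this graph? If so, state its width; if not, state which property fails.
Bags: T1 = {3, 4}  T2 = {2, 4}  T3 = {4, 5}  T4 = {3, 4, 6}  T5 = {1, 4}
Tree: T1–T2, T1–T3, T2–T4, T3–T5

No — bags containing vertex 3 are not connected in the tree.

A tree decomposition must satisfy three properties: every vertex lies in some bag; for every edge, both endpoints lie together in some bag; and for every vertex, the bags containing it form a connected subtree. Here bags containing vertex 3 are not connected in the tree, so the decomposition is invalid.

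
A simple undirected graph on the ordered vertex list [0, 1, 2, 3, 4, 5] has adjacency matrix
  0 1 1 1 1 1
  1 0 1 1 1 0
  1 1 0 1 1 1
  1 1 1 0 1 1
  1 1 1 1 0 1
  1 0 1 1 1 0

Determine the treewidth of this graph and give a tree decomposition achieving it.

The largest bag has 5 vertices, giving width 4; this decomposition certifies tw(G) ≤ 4. On the other hand G contains the 5-clique {0, 1, 2, 3, 4}. A clique must lie in a single bag of any decomposition, so no decomposition can have width below 4. Therefore the treewidth is 4.

Treewidth 4.
One such decomposition:
Bags: B1 = {0, 2, 3, 4, 5}  B2 = {0, 1, 2, 3, 4}
Tree: B1–B2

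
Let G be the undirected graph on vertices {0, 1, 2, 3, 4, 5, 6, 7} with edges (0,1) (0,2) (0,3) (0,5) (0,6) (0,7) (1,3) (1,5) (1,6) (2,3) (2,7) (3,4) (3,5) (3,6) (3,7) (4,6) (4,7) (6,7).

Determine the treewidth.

3

A width-3 tree decomposition is:
Bags: B1 = {3, 4, 6, 7}  B2 = {0, 3, 6, 7}  B3 = {0, 1, 3, 6}  B4 = {0, 2, 3, 7}  B5 = {0, 1, 3, 5}
Tree: B1–B2, B2–B3, B2–B4, B3–B5
Every bag has size at most 4, so the width is 4 − 1 = 3 and tw(G) ≤ 3. On the other hand G contains the 4-clique {0, 1, 3, 5}. A clique must lie in a single bag of any decomposition, so no decomposition can have width below 3. Hence tw(G) = 3 exactly.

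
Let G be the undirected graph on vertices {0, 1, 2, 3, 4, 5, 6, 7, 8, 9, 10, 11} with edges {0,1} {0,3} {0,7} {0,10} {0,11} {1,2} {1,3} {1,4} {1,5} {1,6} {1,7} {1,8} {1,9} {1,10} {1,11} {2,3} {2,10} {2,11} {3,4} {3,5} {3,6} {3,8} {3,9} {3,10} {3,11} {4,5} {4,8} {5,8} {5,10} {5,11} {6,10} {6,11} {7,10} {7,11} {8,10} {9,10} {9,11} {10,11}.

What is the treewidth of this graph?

A width-4 tree decomposition is:
Bags: B1 = {0, 1, 3, 10, 11}  B2 = {1, 3, 6, 10, 11}  B3 = {1, 3, 9, 10, 11}  B4 = {1, 2, 3, 10, 11}  B5 = {1, 3, 5, 10, 11}  B6 = {1, 3, 5, 8, 10}  B7 = {0, 1, 7, 10, 11}  B8 = {1, 3, 4, 5, 8}
Tree: B1–B2, B2–B3, B2–B4, B4–B5, B5–B6, B1–B7, B6–B8
Every bag has size at most 5, so the width is 5 − 1 = 4 and tw(G) ≤ 4. Conversely, {1, 3, 5, 8, 10} is a clique of size 5, and the vertices of any clique must share a bag in every tree decomposition; so some bag has ≥ 5 vertices and tw(G) ≥ 4. Hence tw(G) = 4 exactly.

4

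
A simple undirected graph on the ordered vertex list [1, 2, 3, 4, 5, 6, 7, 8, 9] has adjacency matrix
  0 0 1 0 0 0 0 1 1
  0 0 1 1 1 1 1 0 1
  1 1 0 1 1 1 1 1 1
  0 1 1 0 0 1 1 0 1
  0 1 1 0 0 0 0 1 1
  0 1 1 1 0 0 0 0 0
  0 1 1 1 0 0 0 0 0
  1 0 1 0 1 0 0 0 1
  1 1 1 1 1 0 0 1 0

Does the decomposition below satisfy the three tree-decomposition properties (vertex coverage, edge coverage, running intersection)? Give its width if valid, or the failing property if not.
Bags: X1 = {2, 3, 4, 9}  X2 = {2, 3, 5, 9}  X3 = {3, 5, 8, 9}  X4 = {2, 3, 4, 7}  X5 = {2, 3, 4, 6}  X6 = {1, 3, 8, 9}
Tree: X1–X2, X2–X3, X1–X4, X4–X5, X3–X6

Yes; width 3.

Vertex coverage: the bags together contain {1, 2, 3, 4, 5, 6, 7, 8, 9}, the full vertex set. Edge coverage: each edge of G has both endpoints in at least one bag. Running intersection: for every vertex, the bags containing it form a connected subtree. All three properties hold, so this is a valid tree decomposition of width max|bag| − 1 = 3, and hence tw(G) ≤ 3.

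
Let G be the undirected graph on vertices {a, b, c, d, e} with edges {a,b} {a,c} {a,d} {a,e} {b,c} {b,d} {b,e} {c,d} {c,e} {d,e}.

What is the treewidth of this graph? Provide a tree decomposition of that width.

Treewidth 4.
Bags: B1 = {a, b, c, d, e}
Tree: (single bag)

A single bag containing all 5 vertices is trivially a valid decomposition of width 4. On the other hand G contains the 5-clique {a, b, c, d, e}. A clique must lie in a single bag of any decomposition, so no decomposition can have width below 4. The upper and lower bounds meet at 4, so that is the treewidth.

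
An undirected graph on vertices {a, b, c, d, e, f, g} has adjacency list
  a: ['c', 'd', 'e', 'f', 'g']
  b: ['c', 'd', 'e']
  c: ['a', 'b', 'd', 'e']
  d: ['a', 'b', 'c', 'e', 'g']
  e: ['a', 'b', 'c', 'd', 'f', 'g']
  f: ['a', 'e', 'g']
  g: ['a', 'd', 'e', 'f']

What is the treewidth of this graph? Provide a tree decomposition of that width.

The largest bag has 4 vertices, giving width 3; this decomposition certifies tw(G) ≤ 3. For the lower bound, the 4 vertices {a, d, e, g} are pairwise adjacent, and any tree decomposition puts a clique entirely inside one bag — forcing width ≥ 3. The upper and lower bounds meet at 3, so that is the treewidth.

Treewidth 3.
One such decomposition:
Bags: B1 = {a, c, d, e}  B2 = {a, d, e, g}  B3 = {b, c, d, e}  B4 = {a, e, f, g}
Tree: B1–B2, B1–B3, B2–B4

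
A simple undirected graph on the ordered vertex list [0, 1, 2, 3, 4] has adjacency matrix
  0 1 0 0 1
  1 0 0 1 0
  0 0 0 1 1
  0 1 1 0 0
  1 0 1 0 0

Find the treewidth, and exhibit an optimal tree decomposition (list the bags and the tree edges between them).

Treewidth 2.
One optimal decomposition is:
Bags: B1 = {0, 1, 4}  B2 = {1, 3, 4}  B3 = {2, 3, 4}
Tree: B1–B2, B2–B3

Each bag holds 3 vertices, so the decomposition has width 2, which upper-bounds the treewidth. Since 4–0–1–3–2–4 is a cycle in G, G is not acyclic. Forests are exactly the graphs of treewidth ≤ 1, so tw(G) ≥ 2. Therefore the treewidth is 2.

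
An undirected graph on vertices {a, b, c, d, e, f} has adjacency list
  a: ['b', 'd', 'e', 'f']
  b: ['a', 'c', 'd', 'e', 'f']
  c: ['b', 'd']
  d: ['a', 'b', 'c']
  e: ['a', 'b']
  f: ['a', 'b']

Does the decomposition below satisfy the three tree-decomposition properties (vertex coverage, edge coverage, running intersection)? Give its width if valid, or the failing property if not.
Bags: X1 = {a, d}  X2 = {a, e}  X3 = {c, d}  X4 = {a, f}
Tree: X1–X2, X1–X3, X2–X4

No — vertex b appears in no bag.

A tree decomposition must satisfy three properties: every vertex lies in some bag; for every edge, both endpoints lie together in some bag; and for every vertex, the bags containing it form a connected subtree. Here vertex b appears in no bag, so the decomposition is invalid.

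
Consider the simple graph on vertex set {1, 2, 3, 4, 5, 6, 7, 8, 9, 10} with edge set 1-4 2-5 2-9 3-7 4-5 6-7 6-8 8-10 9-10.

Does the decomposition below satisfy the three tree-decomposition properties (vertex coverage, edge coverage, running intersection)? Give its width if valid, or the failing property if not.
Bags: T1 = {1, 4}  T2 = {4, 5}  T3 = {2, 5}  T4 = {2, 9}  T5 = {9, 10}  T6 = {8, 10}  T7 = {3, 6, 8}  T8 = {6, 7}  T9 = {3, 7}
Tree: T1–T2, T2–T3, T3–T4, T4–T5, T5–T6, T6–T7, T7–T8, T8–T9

No — bags containing vertex 3 are not connected in the tree.

A tree decomposition must satisfy three properties: every vertex lies in some bag; for every edge, both endpoints lie together in some bag; and for every vertex, the bags containing it form a connected subtree. Here bags containing vertex 3 are not connected in the tree, so the decomposition is invalid.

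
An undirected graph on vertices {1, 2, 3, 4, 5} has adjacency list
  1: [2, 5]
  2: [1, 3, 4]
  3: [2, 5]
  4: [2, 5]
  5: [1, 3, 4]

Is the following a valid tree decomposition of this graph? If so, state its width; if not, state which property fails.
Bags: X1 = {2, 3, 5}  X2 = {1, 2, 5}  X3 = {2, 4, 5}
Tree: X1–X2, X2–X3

Vertex coverage: the bags together contain {1, 2, 3, 4, 5}, the full vertex set. Edge coverage: each edge of G has both endpoints in at least one bag. Running intersection: for every vertex, the bags containing it form a connected subtree. All three properties hold, so this is a valid tree decomposition of width max|bag| − 1 = 2, and hence tw(G) ≤ 2.

Yes; width 2.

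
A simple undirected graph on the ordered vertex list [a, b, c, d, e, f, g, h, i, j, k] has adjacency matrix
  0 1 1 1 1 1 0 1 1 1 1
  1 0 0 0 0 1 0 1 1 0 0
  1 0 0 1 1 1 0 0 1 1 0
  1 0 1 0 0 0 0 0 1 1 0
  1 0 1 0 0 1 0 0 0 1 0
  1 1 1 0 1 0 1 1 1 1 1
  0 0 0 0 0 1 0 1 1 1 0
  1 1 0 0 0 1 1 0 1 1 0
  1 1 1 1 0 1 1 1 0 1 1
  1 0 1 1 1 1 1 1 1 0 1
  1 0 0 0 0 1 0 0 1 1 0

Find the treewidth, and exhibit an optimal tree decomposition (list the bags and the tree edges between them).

Every bag has size at most 5, so the width is 5 − 1 = 4 and tw(G) ≤ 4. For the lower bound, the 5 vertices {a, c, d, i, j} are pairwise adjacent, and any tree decomposition puts a clique entirely inside one bag — forcing width ≥ 4. The upper and lower bounds meet at 4, so that is the treewidth.

Treewidth 4.
Bags: B1 = {a, c, d, i, j}  B2 = {a, c, f, i, j}  B3 = {a, f, h, i, j}  B4 = {a, b, f, h, i}  B5 = {a, f, i, j, k}  B6 = {f, g, h, i, j}  B7 = {a, c, e, f, j}
Tree: B1–B2, B2–B3, B3–B4, B3–B5, B3–B6, B2–B7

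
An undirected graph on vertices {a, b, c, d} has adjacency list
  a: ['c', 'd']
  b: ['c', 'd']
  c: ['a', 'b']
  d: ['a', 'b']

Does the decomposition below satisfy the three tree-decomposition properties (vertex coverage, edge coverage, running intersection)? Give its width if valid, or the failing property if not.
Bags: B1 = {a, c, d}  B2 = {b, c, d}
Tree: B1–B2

Yes; width 2.

Vertex coverage: the bags together contain {a, b, c, d}, the full vertex set. Edge coverage: each edge of G has both endpoints in at least one bag. Running intersection: for every vertex, the bags containing it form a connected subtree. All three properties hold, so this is a valid tree decomposition of width max|bag| − 1 = 2, and hence tw(G) ≤ 2.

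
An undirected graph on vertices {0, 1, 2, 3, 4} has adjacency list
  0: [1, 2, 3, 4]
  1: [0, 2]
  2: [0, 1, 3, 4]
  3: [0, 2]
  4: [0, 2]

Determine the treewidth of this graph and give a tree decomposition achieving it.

Treewidth 2.
One optimal decomposition is:
Bags: B1 = {0, 2, 3}  B2 = {0, 1, 2}  B3 = {0, 2, 4}
Tree: B1–B2, B1–B3

Every bag has size at most 3, so the width is 3 − 1 = 2 and tw(G) ≤ 2. For the lower bound, the 3 vertices {0, 1, 2} are pairwise adjacent, and any tree decomposition puts a clique entirely inside one bag — forcing width ≥ 2. Therefore the treewidth is 2.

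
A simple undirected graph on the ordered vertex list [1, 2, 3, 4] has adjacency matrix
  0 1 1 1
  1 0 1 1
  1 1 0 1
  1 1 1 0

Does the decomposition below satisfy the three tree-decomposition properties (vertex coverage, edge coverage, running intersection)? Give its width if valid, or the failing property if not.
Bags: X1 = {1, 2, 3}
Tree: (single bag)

No — vertex 4 appears in no bag.

A tree decomposition must satisfy three properties: every vertex lies in some bag; for every edge, both endpoints lie together in some bag; and for every vertex, the bags containing it form a connected subtree. Here vertex 4 appears in no bag, so the decomposition is invalid.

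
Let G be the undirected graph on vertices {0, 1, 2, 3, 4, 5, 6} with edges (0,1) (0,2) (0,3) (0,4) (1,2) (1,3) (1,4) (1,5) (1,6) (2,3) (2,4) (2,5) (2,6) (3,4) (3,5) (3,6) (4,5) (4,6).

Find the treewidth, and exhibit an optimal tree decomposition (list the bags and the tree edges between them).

Treewidth 4.
One optimal decomposition is:
Bags: B1 = {0, 1, 2, 3, 4}  B2 = {1, 2, 3, 4, 6}  B3 = {1, 2, 3, 4, 5}
Tree: B1–B2, B2–B3

The largest bag has 5 vertices, giving width 4; this decomposition certifies tw(G) ≤ 4. For the lower bound, the 5 vertices {0, 1, 2, 3, 4} are pairwise adjacent, and any tree decomposition puts a clique entirely inside one bag — forcing width ≥ 4. Hence tw(G) = 4 exactly.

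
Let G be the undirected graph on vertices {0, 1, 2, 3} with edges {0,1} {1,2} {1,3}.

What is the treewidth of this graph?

1

A width-1 tree decomposition is:
Bags: B1 = {0, 1}  B2 = {1, 2}  B3 = {1, 3}
Tree: B1–B2, B2–B3
Each bag holds 2 vertices, so the decomposition has width 1, which upper-bounds the treewidth. Any graph with an edge has treewidth ≥ 1, and G has the edge 1–0. Combining the bounds, tw(G) = 1.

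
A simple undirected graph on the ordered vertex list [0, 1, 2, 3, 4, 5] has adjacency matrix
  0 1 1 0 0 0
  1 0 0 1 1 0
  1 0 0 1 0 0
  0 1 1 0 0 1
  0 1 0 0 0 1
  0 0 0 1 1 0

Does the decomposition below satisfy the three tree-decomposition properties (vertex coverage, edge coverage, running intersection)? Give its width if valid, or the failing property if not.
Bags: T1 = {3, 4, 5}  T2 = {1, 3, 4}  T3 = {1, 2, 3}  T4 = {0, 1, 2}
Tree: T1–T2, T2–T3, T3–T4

Vertex coverage: the bags together contain {0, 1, 2, 3, 4, 5}, the full vertex set. Edge coverage: each edge of G has both endpoints in at least one bag. Running intersection: for every vertex, the bags containing it form a connected subtree. All three properties hold, so this is a valid tree decomposition of width max|bag| − 1 = 2, and hence tw(G) ≤ 2.

Yes; width 2.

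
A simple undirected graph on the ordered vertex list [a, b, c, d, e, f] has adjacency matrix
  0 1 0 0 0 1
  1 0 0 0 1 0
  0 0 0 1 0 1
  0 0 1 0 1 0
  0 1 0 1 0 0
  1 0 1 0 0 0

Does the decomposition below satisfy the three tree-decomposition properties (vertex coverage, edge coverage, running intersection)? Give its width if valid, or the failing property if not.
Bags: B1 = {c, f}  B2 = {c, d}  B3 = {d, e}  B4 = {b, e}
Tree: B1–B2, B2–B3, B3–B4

No — vertex a appears in no bag.

A tree decomposition must satisfy three properties: every vertex lies in some bag; for every edge, both endpoints lie together in some bag; and for every vertex, the bags containing it form a connected subtree. Here vertex a appears in no bag, so the decomposition is invalid.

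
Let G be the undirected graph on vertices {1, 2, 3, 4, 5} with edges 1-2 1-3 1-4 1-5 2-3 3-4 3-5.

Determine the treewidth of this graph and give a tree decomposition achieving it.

The largest bag has 3 vertices, giving width 2; this decomposition certifies tw(G) ≤ 2. For the lower bound, the 3 vertices {1, 2, 3} are pairwise adjacent, and any tree decomposition puts a clique entirely inside one bag — forcing width ≥ 2. Therefore the treewidth is 2.

Treewidth 2.
One such decomposition:
Bags: B1 = {1, 3, 5}  B2 = {1, 2, 3}  B3 = {1, 3, 4}
Tree: B1–B2, B2–B3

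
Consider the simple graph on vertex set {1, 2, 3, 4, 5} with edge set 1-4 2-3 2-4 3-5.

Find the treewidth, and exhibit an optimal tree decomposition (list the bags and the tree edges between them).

The largest bag has 2 vertices, giving width 1; this decomposition certifies tw(G) ≤ 1. G has an edge, so its treewidth is at least 1. The upper and lower bounds meet at 1, so that is the treewidth.

Treewidth 1.
One optimal decomposition is:
Bags: B1 = {1, 4}  B2 = {2, 4}  B3 = {2, 3}  B4 = {3, 5}
Tree: B1–B2, B2–B3, B3–B4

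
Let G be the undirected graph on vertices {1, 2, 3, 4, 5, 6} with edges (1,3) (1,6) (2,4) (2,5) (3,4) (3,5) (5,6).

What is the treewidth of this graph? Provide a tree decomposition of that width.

Each bag holds 3 vertices, so the decomposition has width 2, which upper-bounds the treewidth. The edges 6–1–3–5–6 form a cycle, so G is not a tree and its treewidth is at least 2. Hence tw(G) = 2 exactly.

Treewidth 2.
One optimal decomposition is:
Bags: B1 = {1, 5, 6}  B2 = {1, 3, 5}  B3 = {2, 3, 5}  B4 = {2, 3, 4}
Tree: B1–B2, B2–B3, B3–B4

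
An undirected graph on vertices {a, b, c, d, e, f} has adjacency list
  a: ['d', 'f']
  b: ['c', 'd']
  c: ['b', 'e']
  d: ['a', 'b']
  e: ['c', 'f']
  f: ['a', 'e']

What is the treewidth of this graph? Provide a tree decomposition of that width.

The largest bag has 3 vertices, giving width 2; this decomposition certifies tw(G) ≤ 2. Since e–f–a–d–b–c–e is a cycle in G, G is not acyclic. Forests are exactly the graphs of treewidth ≤ 1, so tw(G) ≥ 2. The upper and lower bounds meet at 2, so that is the treewidth.

Treewidth 2.
One optimal decomposition is:
Bags: B1 = {a, e, f}  B2 = {a, d, e}  B3 = {b, d, e}  B4 = {b, c, e}
Tree: B1–B2, B2–B3, B3–B4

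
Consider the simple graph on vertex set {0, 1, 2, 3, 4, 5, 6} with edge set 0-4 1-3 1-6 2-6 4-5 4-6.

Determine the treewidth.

A width-1 tree decomposition is:
Bags: B1 = {4, 6}  B2 = {1, 6}  B3 = {2, 6}  B4 = {0, 4}  B5 = {4, 5}  B6 = {1, 3}
Tree: B1–B2, B2–B3, B1–B4, B4–B5, B2–B6
Every bag has size at most 2, so the width is 2 − 1 = 1 and tw(G) ≤ 1. G has an edge, so its treewidth is at least 1. Hence tw(G) = 1 exactly.

1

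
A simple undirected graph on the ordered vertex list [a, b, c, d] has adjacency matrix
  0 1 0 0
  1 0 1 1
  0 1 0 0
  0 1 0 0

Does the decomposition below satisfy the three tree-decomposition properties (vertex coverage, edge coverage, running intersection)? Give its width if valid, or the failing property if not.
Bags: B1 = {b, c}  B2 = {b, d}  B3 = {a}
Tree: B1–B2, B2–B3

A tree decomposition must satisfy three properties: every vertex lies in some bag; for every edge, both endpoints lie together in some bag; and for every vertex, the bags containing it form a connected subtree. Here edge (b,a) lies in no bag, so the decomposition is invalid.

No — edge (b,a) lies in no bag.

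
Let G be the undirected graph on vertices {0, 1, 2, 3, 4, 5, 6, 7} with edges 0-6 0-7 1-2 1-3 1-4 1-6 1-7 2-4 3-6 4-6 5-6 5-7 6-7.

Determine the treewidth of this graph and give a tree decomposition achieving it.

Each bag holds 3 vertices, so the decomposition has width 2, which upper-bounds the treewidth. For the lower bound, the 3 vertices {1, 2, 4} are pairwise adjacent, and any tree decomposition puts a clique entirely inside one bag — forcing width ≥ 2. Therefore the treewidth is 2.

Treewidth 2.
One optimal decomposition is:
Bags: B1 = {1, 6, 7}  B2 = {5, 6, 7}  B3 = {1, 3, 6}  B4 = {1, 4, 6}  B5 = {0, 6, 7}  B6 = {1, 2, 4}
Tree: B1–B2, B1–B3, B1–B4, B2–B5, B4–B6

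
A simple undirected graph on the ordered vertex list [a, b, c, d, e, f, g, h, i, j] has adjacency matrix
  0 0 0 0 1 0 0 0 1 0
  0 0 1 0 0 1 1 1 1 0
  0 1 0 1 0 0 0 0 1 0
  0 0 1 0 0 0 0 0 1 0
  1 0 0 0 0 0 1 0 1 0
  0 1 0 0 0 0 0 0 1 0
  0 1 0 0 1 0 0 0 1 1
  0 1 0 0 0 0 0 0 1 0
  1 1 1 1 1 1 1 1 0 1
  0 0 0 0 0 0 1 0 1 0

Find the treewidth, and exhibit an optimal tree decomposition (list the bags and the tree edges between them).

Treewidth 2.
One such decomposition:
Bags: B1 = {b, g, i}  B2 = {b, c, i}  B3 = {c, d, i}  B4 = {e, g, i}  B5 = {b, f, i}  B6 = {a, e, i}  B7 = {b, h, i}  B8 = {g, i, j}
Tree: B1–B2, B2–B3, B1–B4, B1–B5, B4–B6, B1–B7, B4–B8

The largest bag has 3 vertices, giving width 2; this decomposition certifies tw(G) ≤ 2. For the lower bound, the 3 vertices {c, d, i} are pairwise adjacent, and any tree decomposition puts a clique entirely inside one bag — forcing width ≥ 2. Combining the bounds, tw(G) = 2.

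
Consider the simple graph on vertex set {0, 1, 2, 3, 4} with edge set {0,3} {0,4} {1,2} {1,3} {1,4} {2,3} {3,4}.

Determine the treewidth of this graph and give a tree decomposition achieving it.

Treewidth 2.
One optimal decomposition is:
Bags: B1 = {1, 2, 3}  B2 = {1, 3, 4}  B3 = {0, 3, 4}
Tree: B1–B2, B2–B3

Every bag has size at most 3, so the width is 3 − 1 = 2 and tw(G) ≤ 2. On the other hand G contains the 3-clique {0, 3, 4}. A clique must lie in a single bag of any decomposition, so no decomposition can have width below 2. The upper and lower bounds meet at 2, so that is the treewidth.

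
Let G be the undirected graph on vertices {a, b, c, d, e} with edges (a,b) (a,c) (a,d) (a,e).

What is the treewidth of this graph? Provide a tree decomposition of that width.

Treewidth 1.
One such decomposition:
Bags: B1 = {a, c}  B2 = {a, b}  B3 = {a, d}  B4 = {a, e}
Tree: B1–B2, B1–B3, B1–B4

Every bag has size at most 2, so the width is 2 − 1 = 1 and tw(G) ≤ 1. G has an edge, so its treewidth is at least 1. Combining the bounds, tw(G) = 1.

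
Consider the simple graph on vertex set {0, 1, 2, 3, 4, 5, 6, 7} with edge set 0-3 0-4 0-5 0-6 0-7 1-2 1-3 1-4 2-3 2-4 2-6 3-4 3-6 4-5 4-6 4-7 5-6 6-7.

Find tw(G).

3

A width-3 tree decomposition is:
Bags: B1 = {1, 2, 3, 4}  B2 = {2, 3, 4, 6}  B3 = {0, 3, 4, 6}  B4 = {0, 4, 5, 6}  B5 = {0, 4, 6, 7}
Tree: B1–B2, B2–B3, B3–B4, B4–B5
The largest bag has 4 vertices, giving width 3; this decomposition certifies tw(G) ≤ 3. Conversely, {1, 2, 3, 4} is a clique of size 4, and the vertices of any clique must share a bag in every tree decomposition; so some bag has ≥ 4 vertices and tw(G) ≥ 3. Therefore the treewidth is 3.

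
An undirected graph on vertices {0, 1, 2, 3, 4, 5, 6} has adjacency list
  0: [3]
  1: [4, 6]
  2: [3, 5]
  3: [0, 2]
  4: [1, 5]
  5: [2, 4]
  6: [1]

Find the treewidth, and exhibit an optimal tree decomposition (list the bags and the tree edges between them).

Each bag holds 2 vertices, so the decomposition has width 1, which upper-bounds the treewidth. Any graph with an edge has treewidth ≥ 1, and G has the edge 0–3. Combining the bounds, tw(G) = 1.

Treewidth 1.
One such decomposition:
Bags: B1 = {0, 3}  B2 = {2, 3}  B3 = {2, 5}  B4 = {4, 5}  B5 = {1, 4}  B6 = {1, 6}
Tree: B1–B2, B2–B3, B3–B4, B4–B5, B5–B6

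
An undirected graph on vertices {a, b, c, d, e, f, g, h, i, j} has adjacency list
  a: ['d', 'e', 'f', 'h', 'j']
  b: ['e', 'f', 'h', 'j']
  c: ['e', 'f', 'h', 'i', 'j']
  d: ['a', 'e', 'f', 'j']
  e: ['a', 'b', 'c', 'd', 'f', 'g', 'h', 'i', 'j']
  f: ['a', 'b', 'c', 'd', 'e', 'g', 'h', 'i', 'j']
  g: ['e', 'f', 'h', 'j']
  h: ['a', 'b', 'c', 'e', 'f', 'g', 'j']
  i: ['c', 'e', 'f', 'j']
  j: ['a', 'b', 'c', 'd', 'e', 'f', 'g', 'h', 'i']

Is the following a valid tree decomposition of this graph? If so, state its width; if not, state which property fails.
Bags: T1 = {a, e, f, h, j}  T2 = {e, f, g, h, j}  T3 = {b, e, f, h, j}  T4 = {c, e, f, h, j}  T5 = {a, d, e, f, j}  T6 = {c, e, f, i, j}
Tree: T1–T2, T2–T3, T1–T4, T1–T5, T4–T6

Yes; width 4.

Every vertex of G appears in some bag (union = {a, b, c, d, e, f, g, h, i, j}); every edge is covered by a bag; and for each vertex v the set of bags containing v is connected in the bag tree. The decomposition is therefore valid. The largest bag has 5 vertices, so the width is 4.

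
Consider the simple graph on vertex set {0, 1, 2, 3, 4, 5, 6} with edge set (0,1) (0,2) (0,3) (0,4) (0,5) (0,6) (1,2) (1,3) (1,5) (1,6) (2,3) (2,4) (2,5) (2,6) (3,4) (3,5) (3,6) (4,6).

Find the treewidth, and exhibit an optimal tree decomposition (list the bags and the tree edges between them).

Treewidth 4.
One optimal decomposition is:
Bags: B1 = {0, 2, 3, 4, 6}  B2 = {0, 1, 2, 3, 6}  B3 = {0, 1, 2, 3, 5}
Tree: B1–B2, B2–B3

Every bag has size at most 5, so the width is 5 − 1 = 4 and tw(G) ≤ 4. On the other hand G contains the 5-clique {0, 1, 2, 3, 5}. A clique must lie in a single bag of any decomposition, so no decomposition can have width below 4. The upper and lower bounds meet at 4, so that is the treewidth.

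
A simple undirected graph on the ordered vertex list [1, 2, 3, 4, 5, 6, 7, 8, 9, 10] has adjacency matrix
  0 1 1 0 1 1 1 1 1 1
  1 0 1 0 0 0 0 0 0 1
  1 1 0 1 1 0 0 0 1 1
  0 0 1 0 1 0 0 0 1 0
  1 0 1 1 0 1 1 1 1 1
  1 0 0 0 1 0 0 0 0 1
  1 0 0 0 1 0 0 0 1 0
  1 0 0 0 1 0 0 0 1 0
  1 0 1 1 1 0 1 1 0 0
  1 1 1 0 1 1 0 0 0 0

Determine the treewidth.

3

A width-3 tree decomposition is:
Bags: B1 = {1, 5, 8, 9}  B2 = {1, 3, 5, 9}  B3 = {1, 3, 5, 10}  B4 = {1, 2, 3, 10}  B5 = {1, 5, 7, 9}  B6 = {3, 4, 5, 9}  B7 = {1, 5, 6, 10}
Tree: B1–B2, B2–B3, B3–B4, B1–B5, B2–B6, B3–B7
Each bag holds 4 vertices, so the decomposition has width 3, which upper-bounds the treewidth. For the lower bound, the 4 vertices {1, 2, 3, 10} are pairwise adjacent, and any tree decomposition puts a clique entirely inside one bag — forcing width ≥ 3. The upper and lower bounds meet at 3, so that is the treewidth.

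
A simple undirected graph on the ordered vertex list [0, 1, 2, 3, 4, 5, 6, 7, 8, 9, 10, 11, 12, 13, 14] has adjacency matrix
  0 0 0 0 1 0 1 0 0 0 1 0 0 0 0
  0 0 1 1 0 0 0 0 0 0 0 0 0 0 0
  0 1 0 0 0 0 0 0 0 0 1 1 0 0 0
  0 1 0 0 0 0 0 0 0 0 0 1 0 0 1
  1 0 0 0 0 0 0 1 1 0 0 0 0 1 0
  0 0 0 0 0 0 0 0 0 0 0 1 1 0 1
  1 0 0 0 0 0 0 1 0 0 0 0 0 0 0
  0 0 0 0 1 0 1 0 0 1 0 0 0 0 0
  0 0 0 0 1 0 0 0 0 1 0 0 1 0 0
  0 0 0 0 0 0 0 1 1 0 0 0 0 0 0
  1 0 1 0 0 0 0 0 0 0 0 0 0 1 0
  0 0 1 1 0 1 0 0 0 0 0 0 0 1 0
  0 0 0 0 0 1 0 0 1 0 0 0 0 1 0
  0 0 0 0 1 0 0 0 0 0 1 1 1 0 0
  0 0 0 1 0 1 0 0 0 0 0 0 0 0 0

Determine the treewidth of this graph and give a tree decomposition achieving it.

Every bag has size at most 4, so the width is 4 − 1 = 3 and tw(G) ≤ 3. For the lower bound: the 4 vertex sets {1,3,14}, {2}, {11}, {5,10,12,13} are disjoint, each induces a connected subgraph, and every pair is joined by at least one edge of G. Contracting each set to a single vertex therefore yields K_{4} as a minor, and since treewidth is minor-monotone, tw(G) ≥ tw(K_{4}) = 3. The upper and lower bounds meet at 3, so that is the treewidth.

Treewidth 3.
Bags: B1 = {1, 2, 3, 14}  B2 = {2, 3, 11, 14}  B3 = {2, 5, 11, 14}  B4 = {2, 5, 10, 11}  B5 = {5, 10, 11, 13}  B6 = {5, 10, 12, 13}  B7 = {0, 10, 12, 13}  B8 = {0, 4, 12, 13}  B9 = {0, 4, 8, 12}  B10 = {0, 4, 6, 8}  B11 = {4, 6, 7, 8}  B12 = {6, 7, 8, 9}
Tree: B1–B2, B2–B3, B3–B4, B4–B5, B5–B6, B6–B7, B7–B8, B8–B9, B9–B10, B10–B11, B11–B12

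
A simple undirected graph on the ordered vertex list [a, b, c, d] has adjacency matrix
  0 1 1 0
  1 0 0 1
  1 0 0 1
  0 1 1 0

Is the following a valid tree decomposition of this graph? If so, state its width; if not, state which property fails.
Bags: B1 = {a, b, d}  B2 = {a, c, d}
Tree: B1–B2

Yes; width 2.

Checking the three conditions: (i) the bags cover all of {a, b, c, d}; (ii) for each edge, some bag contains both endpoints; (iii) the bags containing any fixed vertex form a subtree. All hold, so the decomposition is valid with width 3 − 1 = 2.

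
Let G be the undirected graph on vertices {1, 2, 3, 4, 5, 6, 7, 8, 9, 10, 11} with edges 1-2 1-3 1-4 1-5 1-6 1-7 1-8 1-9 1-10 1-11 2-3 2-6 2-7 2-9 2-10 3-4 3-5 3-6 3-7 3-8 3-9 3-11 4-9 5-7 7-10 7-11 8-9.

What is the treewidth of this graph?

3

A width-3 tree decomposition is:
Bags: B1 = {1, 2, 3, 9}  B2 = {1, 2, 3, 7}  B3 = {1, 3, 7, 11}  B4 = {1, 2, 7, 10}  B5 = {1, 2, 3, 6}  B6 = {1, 3, 8, 9}  B7 = {1, 3, 5, 7}  B8 = {1, 3, 4, 9}
Tree: B1–B2, B2–B3, B2–B4, B1–B5, B1–B6, B3–B7, B1–B8
The largest bag has 4 vertices, giving width 3; this decomposition certifies tw(G) ≤ 3. For the lower bound, the 4 vertices {1, 2, 7, 10} are pairwise adjacent, and any tree decomposition puts a clique entirely inside one bag — forcing width ≥ 3. Combining the bounds, tw(G) = 3.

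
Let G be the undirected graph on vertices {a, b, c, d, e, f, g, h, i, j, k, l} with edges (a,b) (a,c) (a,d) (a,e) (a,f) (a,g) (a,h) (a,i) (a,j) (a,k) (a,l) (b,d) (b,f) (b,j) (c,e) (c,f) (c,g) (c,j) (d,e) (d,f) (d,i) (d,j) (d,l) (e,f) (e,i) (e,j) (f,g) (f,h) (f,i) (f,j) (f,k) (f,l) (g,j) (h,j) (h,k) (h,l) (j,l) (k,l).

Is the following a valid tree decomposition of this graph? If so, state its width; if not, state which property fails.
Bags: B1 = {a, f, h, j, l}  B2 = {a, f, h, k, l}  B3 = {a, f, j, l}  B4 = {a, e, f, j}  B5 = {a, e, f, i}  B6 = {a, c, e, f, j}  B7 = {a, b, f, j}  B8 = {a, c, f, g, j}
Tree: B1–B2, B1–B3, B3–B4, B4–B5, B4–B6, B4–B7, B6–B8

No — vertex d appears in no bag.

A tree decomposition must satisfy three properties: every vertex lies in some bag; for every edge, both endpoints lie together in some bag; and for every vertex, the bags containing it form a connected subtree. Here vertex d appears in no bag, so the decomposition is invalid.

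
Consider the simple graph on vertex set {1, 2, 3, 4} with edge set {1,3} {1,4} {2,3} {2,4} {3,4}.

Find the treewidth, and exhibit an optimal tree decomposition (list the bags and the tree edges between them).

Treewidth 2.
One such decomposition:
Bags: B1 = {2, 3, 4}  B2 = {1, 3, 4}
Tree: B1–B2

Every bag has size at most 3, so the width is 3 − 1 = 2 and tw(G) ≤ 2. Conversely, {1, 3, 4} is a clique of size 3, and the vertices of any clique must share a bag in every tree decomposition; so some bag has ≥ 3 vertices and tw(G) ≥ 2. The upper and lower bounds meet at 2, so that is the treewidth.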